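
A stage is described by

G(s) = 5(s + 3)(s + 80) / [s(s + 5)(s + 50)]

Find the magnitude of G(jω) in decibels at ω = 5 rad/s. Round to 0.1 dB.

2.4 dB

At s = jω = j5:
zero (s+3): 3 + j5 → |·| = √(3²+5²) = √34 ≈ 5.831, ∠ = arctan(5/3) ≈ 59.04°
zero (s+80): 80 + j5 → |·| = √(80²+5²) = √6425 ≈ 80.156, ∠ = arctan(5/80) ≈ 3.58°
pole (s+5): 5 + j5 → |·| = √(5²+5²) = √50 ≈ 7.0711, ∠ = arctan(5/5) ≈ 45.00°
pole (s+50): 50 + j5 → |·| = √(50²+5²) = √2525 ≈ 50.249, ∠ = arctan(5/50) ≈ 5.71°
pole at origin: |s| = 5, ∠ = 90.00° (in denominator)
|G| = 5 · 467.39 / 1776.6 ≈ 1.3154
Gain = 20 log₁₀(1.3154) ≈ 2.38 dB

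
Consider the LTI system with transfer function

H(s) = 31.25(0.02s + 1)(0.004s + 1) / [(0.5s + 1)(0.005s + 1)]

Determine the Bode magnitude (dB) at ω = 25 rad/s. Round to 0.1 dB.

At ω = 25 rad/s:
zero (1 + j25·0.02) = 1 + j0.5 → |·| ≈ 1.118, ∠ ≈ 26.57°
zero (1 + j25·0.004) = 1 + j0.1 → |·| ≈ 1.005, ∠ ≈ 5.71°
pole (1 + j25·0.5) = 1 + j12.5 → |·| ≈ 12.54, ∠ ≈ 85.43°
pole (1 + j25·0.005) = 1 + j0.125 → |·| ≈ 1.0078, ∠ ≈ 7.13°
|H| = 31.25 · 1.118 · 1.005 / (12.54 · 1.0078) ≈ 2.7783
Gain = 20 log₁₀(2.7783) ≈ 8.88 dB

8.9 dB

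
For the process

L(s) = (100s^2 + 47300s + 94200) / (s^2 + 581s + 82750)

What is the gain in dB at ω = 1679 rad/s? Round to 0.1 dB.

40.1 dB

Substitute s = j1679:
Numerator: 100(j1679)^2 + 47300(j1679) + 94200 = -281809900 + j79416700
Denominator: (j1679)^2 + 581(j1679) + 82750 = -2736291 + j975499
|N| = √(281809900² + 79416700²) ≈ 2.9279e+08, ∠N ≈ 164.26°
|D| = √(2736291² + 975499²) ≈ 2.905e+06, ∠D ≈ 160.38°
|L| = 2.9279e+08 / 2.905e+06 ≈ 100.79
Gain = 20 log₁₀(100.79) ≈ 40.07 dB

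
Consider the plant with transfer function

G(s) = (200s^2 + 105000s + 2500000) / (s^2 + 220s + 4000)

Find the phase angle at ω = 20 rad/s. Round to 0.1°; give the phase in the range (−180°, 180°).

Substitute s = j20:
Numerator: 200(j20)^2 + 105000(j20) + 2500000 = 2420000 + j2100000
Denominator: (j20)^2 + 220(j20) + 4000 = 3600 + j4400
|N| = √(2420000² + 2100000²) ≈ 3.2041e+06, ∠N ≈ 40.95°
|D| = √(3600² + 4400²) ≈ 5685.1, ∠D ≈ 50.71°
∠G = 40.95° − 50.71° = -9.76°

-9.8°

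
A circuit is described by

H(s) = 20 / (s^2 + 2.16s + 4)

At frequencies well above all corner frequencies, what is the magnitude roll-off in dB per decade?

Each pole contributes −20 dB/decade at high frequency; each zero contributes +20 dB/decade.
Net: 0 zero(s) − 2 pole(s) → -40 dB/decade.

-40 dB/decade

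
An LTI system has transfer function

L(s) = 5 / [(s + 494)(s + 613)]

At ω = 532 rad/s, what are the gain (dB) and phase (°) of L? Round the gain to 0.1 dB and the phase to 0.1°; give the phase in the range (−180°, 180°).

At s = jω = j532:
pole (s+494): 494 + j532 → |·| = √(494²+532²) = √527060 ≈ 725.99, ∠ = arctan(532/494) ≈ 47.12°
pole (s+613): 613 + j532 → |·| = √(613²+532²) = √658793 ≈ 811.66, ∠ = arctan(532/613) ≈ 40.95°
|L| = 5 / 5.8926e+05 ≈ 8.4852e-06
Gain = 20 log₁₀(8.4852e-06) ≈ -101.43 dB
∠L = 0.00° − 88.07° = -88.07°

-101.4 dB, -88.1°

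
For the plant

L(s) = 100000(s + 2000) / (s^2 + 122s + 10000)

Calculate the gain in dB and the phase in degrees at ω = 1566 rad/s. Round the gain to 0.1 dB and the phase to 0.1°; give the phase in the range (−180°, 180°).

40.3 dB, -137.5°

At s = jω = j1566:
zero (s+2000): 2000 + j1566 → |·| = √(2000²+1566²) = √6452356 ≈ 2540.1, ∠ = arctan(1566/2000) ≈ 38.06°
quadratic: (j1566)² + 122·j1566 + 10000 = -2442356 + j191052 → |·| ≈ 2.4498e+06, ∠ ≈ 175.53°
|L| = 100000 · 2540.1 / 2.4498e+06 ≈ 103.69
Gain = 20 log₁₀(103.69) ≈ 40.31 dB
∠L = 38.06° − 175.53° = -137.47°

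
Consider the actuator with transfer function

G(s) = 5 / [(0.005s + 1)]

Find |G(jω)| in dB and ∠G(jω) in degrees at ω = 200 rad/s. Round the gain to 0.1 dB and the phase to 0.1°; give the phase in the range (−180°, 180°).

At ω = 200 rad/s:
pole (1 + j200·0.005) = 1 + j1 → |·| ≈ 1.4142, ∠ ≈ 45.00°
|G| = 5 · 1 / (1.4142) ≈ 3.5356
Gain = 20 log₁₀(3.5356) ≈ 10.97 dB
∠G = (0°) − (45.00°) = -45.00°

11.0 dB, -45.0°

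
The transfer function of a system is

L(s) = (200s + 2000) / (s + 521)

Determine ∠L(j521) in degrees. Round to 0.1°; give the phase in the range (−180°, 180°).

Substitute s = j521:
Numerator: 200(j521) + 2000 = 2000 + j104200
Denominator: (j521) + 521 = 521 + j521
|N| = √(2000² + 104200²) ≈ 1.0422e+05, ∠N ≈ 88.90°
|D| = √(521² + 521²) ≈ 736.81, ∠D ≈ 45.00°
∠L = 88.90° − 45.00° = 43.90°

43.9°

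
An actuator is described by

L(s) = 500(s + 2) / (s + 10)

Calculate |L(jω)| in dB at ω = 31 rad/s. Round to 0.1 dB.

At s = jω = j31:
zero (s+2): 2 + j31 → |·| = √(2²+31²) = √965 ≈ 31.064, ∠ = arctan(31/2) ≈ 86.31°
pole (s+10): 10 + j31 → |·| = √(10²+31²) = √1061 ≈ 32.573, ∠ = arctan(31/10) ≈ 72.12°
|L| = 500 · 31.064 / 32.573 ≈ 476.84
Gain = 20 log₁₀(476.84) ≈ 53.57 dB

53.6 dB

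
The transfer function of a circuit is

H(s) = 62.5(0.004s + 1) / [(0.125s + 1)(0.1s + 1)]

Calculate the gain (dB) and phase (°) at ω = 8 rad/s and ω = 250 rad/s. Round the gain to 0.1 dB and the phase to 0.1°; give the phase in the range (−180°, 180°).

At ω = 8 rad/s:
zero (1 + j8·0.004) = 1 + j0.032 → |·| ≈ 1.0005, ∠ ≈ 1.83°
pole (1 + j8·0.125) = 1 + j1 → |·| ≈ 1.4142, ∠ ≈ 45.00°
pole (1 + j8·0.1) = 1 + j0.8 → |·| ≈ 1.2806, ∠ ≈ 38.66°
|H| = 62.5 · 1.0005 / (1.4142 · 1.2806) ≈ 34.528
Gain = 20 log₁₀(34.528) ≈ 30.76 dB
∠H = (1.83°) − (45.00° + 38.66°) = -81.83°

At ω = 250 rad/s:
zero (1 + j250·0.004) = 1 + j1 → |·| ≈ 1.4142, ∠ ≈ 45.00°
pole (1 + j250·0.125) = 1 + j31.25 → |·| ≈ 31.266, ∠ ≈ 88.17°
pole (1 + j250·0.1) = 1 + j25 → |·| ≈ 25.02, ∠ ≈ 87.71°
|H| = 62.5 · 1.4142 / (31.266 · 25.02) ≈ 0.11299
Gain = 20 log₁₀(0.11299) ≈ -18.94 dB
∠H = (45.00°) − (88.17° + 87.71°) = -130.88°

ω = 8: 30.8 dB, -81.8°; ω = 250: -18.9 dB, -130.9°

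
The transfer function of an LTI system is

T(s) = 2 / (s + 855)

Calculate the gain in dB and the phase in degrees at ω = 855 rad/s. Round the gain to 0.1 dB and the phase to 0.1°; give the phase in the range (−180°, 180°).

Substitute s = j855:
Numerator: 2 = 2 + j0
Denominator: (j855) + 855 = 855 + j855
|N| = √(2² + 0²) ≈ 2, ∠N ≈ 0.00°
|D| = √(855² + 855²) ≈ 1209.2, ∠D ≈ 45.00°
|T| = 2 / 1209.2 ≈ 0.001654
Gain = 20 log₁₀(0.001654) ≈ -55.63 dB
∠T = 0.00° − 45.00° = -45.00°

-55.6 dB, -45.0°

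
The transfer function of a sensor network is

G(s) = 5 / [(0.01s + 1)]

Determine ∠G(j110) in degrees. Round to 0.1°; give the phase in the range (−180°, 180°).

-47.7°

At ω = 110 rad/s:
pole (1 + j110·0.01) = 1 + j1.1 → |·| ≈ 1.4866, ∠ ≈ 47.73°
∠G = (0°) − (47.73°) = -47.73°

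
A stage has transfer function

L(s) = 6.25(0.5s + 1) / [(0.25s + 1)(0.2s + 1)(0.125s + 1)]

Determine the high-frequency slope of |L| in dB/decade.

-40 dB/decade

Each pole contributes −20 dB/decade at high frequency; each zero contributes +20 dB/decade.
Net: 1 zero(s) − 3 pole(s) → -40 dB/decade.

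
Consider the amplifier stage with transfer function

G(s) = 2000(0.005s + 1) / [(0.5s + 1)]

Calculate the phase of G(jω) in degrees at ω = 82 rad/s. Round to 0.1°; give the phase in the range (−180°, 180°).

At ω = 82 rad/s:
zero (1 + j82·0.005) = 1 + j0.41 → |·| ≈ 1.0808, ∠ ≈ 22.29°
pole (1 + j82·0.5) = 1 + j41 → |·| ≈ 41.012, ∠ ≈ 88.60°
∠G = (22.29°) − (88.60°) = -66.31°

-66.3°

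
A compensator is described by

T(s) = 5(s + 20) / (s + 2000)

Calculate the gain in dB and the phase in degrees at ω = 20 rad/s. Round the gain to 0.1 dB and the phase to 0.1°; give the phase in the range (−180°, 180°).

At s = jω = j20:
zero (s+20): 20 + j20 → |·| = √(20²+20²) = √800 ≈ 28.284, ∠ = arctan(20/20) ≈ 45.00°
pole (s+2000): 2000 + j20 → |·| = √(2000²+20²) = √4000400 ≈ 2000.1, ∠ = arctan(20/2000) ≈ 0.57°
|T| = 5 · 28.284 / 2000.1 ≈ 0.070706
Gain = 20 log₁₀(0.070706) ≈ -23.01 dB
∠T = 45.00° − 0.57° = 44.43°

-23.0 dB, 44.4°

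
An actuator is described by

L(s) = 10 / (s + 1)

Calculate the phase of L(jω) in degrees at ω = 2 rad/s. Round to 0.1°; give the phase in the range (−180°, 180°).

Substitute s = j2:
Numerator: 10 = 10 + j0
Denominator: (j2) + 1 = 1 + j2
|N| = √(10² + 0²) ≈ 10, ∠N ≈ 0.00°
|D| = √(1² + 2²) ≈ 2.2361, ∠D ≈ 63.43°
∠L = 0.00° − 63.43° = -63.43°

-63.4°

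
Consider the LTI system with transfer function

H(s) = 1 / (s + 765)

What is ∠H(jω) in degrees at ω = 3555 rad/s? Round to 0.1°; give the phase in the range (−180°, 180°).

-77.9°

Substitute s = j3555:
Numerator: 1 = 1 + j0
Denominator: (j3555) + 765 = 765 + j3555
|N| = √(1² + 0²) ≈ 1, ∠N ≈ 0.00°
|D| = √(765² + 3555²) ≈ 3636.4, ∠D ≈ 77.86°
∠H = 0.00° − 77.86° = -77.86°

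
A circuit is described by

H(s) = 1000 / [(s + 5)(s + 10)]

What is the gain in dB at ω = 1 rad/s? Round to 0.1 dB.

At s = jω = j1:
pole (s+5): 5 + j1 → |·| = √(5²+1²) = √26 ≈ 5.099, ∠ = arctan(1/5) ≈ 11.31°
pole (s+10): 10 + j1 → |·| = √(10²+1²) = √101 ≈ 10.05, ∠ = arctan(1/10) ≈ 5.71°
|H| = 1000 / 51.245 ≈ 19.514
Gain = 20 log₁₀(19.514) ≈ 25.81 dB

25.8 dB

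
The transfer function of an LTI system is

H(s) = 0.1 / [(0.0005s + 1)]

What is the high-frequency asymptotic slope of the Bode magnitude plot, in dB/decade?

Each pole contributes −20 dB/decade at high frequency; each zero contributes +20 dB/decade.
Net: 0 zero(s) − 1 pole(s) → -20 dB/decade.

-20 dB/decade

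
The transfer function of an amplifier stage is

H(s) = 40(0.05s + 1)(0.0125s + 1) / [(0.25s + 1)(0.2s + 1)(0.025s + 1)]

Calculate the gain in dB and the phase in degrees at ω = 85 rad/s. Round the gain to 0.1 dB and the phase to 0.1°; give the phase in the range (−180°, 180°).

At ω = 85 rad/s:
zero (1 + j85·0.05) = 1 + j4.25 → |·| ≈ 4.3661, ∠ ≈ 76.76°
zero (1 + j85·0.0125) = 1 + j1.0625 → |·| ≈ 1.4591, ∠ ≈ 46.74°
pole (1 + j85·0.25) = 1 + j21.25 → |·| ≈ 21.274, ∠ ≈ 87.31°
pole (1 + j85·0.2) = 1 + j17 → |·| ≈ 17.029, ∠ ≈ 86.63°
pole (1 + j85·0.025) = 1 + j2.125 → |·| ≈ 2.3485, ∠ ≈ 64.80°
|H| = 40 · 4.3661 · 1.4591 / (21.274 · 17.029 · 2.3485) ≈ 0.29951
Gain = 20 log₁₀(0.29951) ≈ -10.47 dB
∠H = (76.76° + 46.74°) − (87.31° + 86.63° + 64.80°) = -115.24°

-10.5 dB, -115.2°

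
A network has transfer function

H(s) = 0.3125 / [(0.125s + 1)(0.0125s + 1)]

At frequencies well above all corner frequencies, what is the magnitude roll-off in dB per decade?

-40 dB/decade

Each pole contributes −20 dB/decade at high frequency; each zero contributes +20 dB/decade.
Net: 0 zero(s) − 2 pole(s) → -40 dB/decade.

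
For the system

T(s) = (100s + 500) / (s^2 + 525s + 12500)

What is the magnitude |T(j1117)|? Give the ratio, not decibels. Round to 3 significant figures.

Substitute s = j1117:
Numerator: 100(j1117) + 500 = 500 + j111700
Denominator: (j1117)^2 + 525(j1117) + 12500 = -1235189 + j586425
|N| = √(500² + 111700²) ≈ 1.117e+05, ∠N ≈ 89.74°
|D| = √(1235189² + 586425²) ≈ 1.3673e+06, ∠D ≈ 154.60°
|T| = 1.117e+05 / 1.3673e+06 ≈ 0.081694

0.0817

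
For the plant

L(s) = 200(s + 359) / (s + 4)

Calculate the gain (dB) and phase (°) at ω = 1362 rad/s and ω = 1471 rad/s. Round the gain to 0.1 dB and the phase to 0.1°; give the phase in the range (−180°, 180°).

At s = jω = j1362:
zero (s+359): 359 + j1362 → |·| = √(359²+1362²) = √1983925 ≈ 1408.5, ∠ = arctan(1362/359) ≈ 75.23°
pole (s+4): 4 + j1362 → |·| = √(4²+1362²) = √1855060 ≈ 1362, ∠ = arctan(1362/4) ≈ 89.83°
|L| = 200 · 1408.5 / 1362 ≈ 206.83
Gain = 20 log₁₀(206.83) ≈ 46.31 dB
∠L = 75.23° − 89.83° = -14.60°

At s = jω = j1471:
zero (s+359): 359 + j1471 → |·| = √(359²+1471²) = √2292722 ≈ 1514.2, ∠ = arctan(1471/359) ≈ 76.28°
pole (s+4): 4 + j1471 → |·| = √(4²+1471²) = √2163857 ≈ 1471, ∠ = arctan(1471/4) ≈ 89.84°
|L| = 200 · 1514.2 / 1471 ≈ 205.87
Gain = 20 log₁₀(205.87) ≈ 46.27 dB
∠L = 76.28° − 89.84° = -13.56°

ω = 1362: 46.3 dB, -14.6°; ω = 1471: 46.3 dB, -13.6°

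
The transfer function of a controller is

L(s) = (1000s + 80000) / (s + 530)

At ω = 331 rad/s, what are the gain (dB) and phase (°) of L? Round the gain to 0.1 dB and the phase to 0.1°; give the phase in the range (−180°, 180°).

54.7 dB, 44.4°

Substitute s = j331:
Numerator: 1000(j331) + 80000 = 80000 + j331000
Denominator: (j331) + 530 = 530 + j331
|N| = √(80000² + 331000²) ≈ 3.4053e+05, ∠N ≈ 76.41°
|D| = √(530² + 331²) ≈ 624.87, ∠D ≈ 31.99°
|L| = 3.4053e+05 / 624.87 ≈ 544.96
Gain = 20 log₁₀(544.96) ≈ 54.73 dB
∠L = 76.41° − 31.99° = 44.42°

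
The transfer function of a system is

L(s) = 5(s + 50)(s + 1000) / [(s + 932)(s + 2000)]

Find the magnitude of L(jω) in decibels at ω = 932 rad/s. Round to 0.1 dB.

6.8 dB

At s = jω = j932:
zero (s+50): 50 + j932 → |·| = √(50²+932²) = √871124 ≈ 933.34, ∠ = arctan(932/50) ≈ 86.93°
zero (s+1000): 1000 + j932 → |·| = √(1000²+932²) = √1868624 ≈ 1367, ∠ = arctan(932/1000) ≈ 42.98°
pole (s+932): 932 + j932 → |·| = √(932²+932²) = √1737248 ≈ 1318, ∠ = arctan(932/932) ≈ 45.00°
pole (s+2000): 2000 + j932 → |·| = √(2000²+932²) = √4868624 ≈ 2206.5, ∠ = arctan(932/2000) ≈ 24.99°
|L| = 5 · 1.2759e+06 / 2.9082e+06 ≈ 2.1936
Gain = 20 log₁₀(2.1936) ≈ 6.82 dB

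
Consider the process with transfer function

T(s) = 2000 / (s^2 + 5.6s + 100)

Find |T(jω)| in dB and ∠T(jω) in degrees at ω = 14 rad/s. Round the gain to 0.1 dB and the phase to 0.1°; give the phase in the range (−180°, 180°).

24.2 dB, -140.8°

At s = jω = j14:
quadratic: (j14)² + 5.6·j14 + 100 = -96 + j78.4 → |·| ≈ 123.95, ∠ ≈ 140.76°
|T| = 2000 / 123.95 ≈ 16.136
Gain = 20 log₁₀(16.136) ≈ 24.16 dB
∠T = 0.00° − 140.76° = -140.76°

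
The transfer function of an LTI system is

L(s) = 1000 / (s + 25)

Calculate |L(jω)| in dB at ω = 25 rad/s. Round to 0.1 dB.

Substitute s = j25:
Numerator: 1000 = 1000 + j0
Denominator: (j25) + 25 = 25 + j25
|N| = √(1000² + 0²) ≈ 1000, ∠N ≈ 0.00°
|D| = √(25² + 25²) ≈ 35.355, ∠D ≈ 45.00°
|L| = 1000 / 35.355 ≈ 28.285
Gain = 20 log₁₀(28.285) ≈ 29.03 dB

29.0 dB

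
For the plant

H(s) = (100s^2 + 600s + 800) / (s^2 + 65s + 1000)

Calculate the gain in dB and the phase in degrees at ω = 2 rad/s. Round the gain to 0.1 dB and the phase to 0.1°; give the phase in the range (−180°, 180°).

Substitute s = j2:
Numerator: 100(j2)^2 + 600(j2) + 800 = 400 + j1200
Denominator: (j2)^2 + 65(j2) + 1000 = 996 + j130
|N| = √(400² + 1200²) ≈ 1264.9, ∠N ≈ 71.57°
|D| = √(996² + 130²) ≈ 1004.4, ∠D ≈ 7.44°
|H| = 1264.9 / 1004.4 ≈ 1.2594
Gain = 20 log₁₀(1.2594) ≈ 2.00 dB
∠H = 71.57° − 7.44° = 64.13°

2.0 dB, 64.1°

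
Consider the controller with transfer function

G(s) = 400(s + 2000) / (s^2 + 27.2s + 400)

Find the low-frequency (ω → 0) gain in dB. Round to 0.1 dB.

G(0) = 400·2000 / 400 = 2000
20 log₁₀(2000) ≈ 66.02 dB

66.0 dB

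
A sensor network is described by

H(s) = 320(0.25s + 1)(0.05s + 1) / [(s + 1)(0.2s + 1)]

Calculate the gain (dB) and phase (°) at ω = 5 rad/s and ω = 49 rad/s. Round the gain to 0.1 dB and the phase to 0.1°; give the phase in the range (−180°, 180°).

At ω = 5 rad/s:
zero (1 + j5·0.25) = 1 + j1.25 → |·| ≈ 1.6008, ∠ ≈ 51.34°
zero (1 + j5·0.05) = 1 + j0.25 → |·| ≈ 1.0308, ∠ ≈ 14.04°
pole (1 + j5·1) = 1 + j5 → |·| ≈ 5.099, ∠ ≈ 78.69°
pole (1 + j5·0.2) = 1 + j1 → |·| ≈ 1.4142, ∠ ≈ 45.00°
|H| = 320 · 1.6008 · 1.0308 / (5.099 · 1.4142) ≈ 73.226
Gain = 20 log₁₀(73.226) ≈ 37.29 dB
∠H = (51.34° + 14.04°) − (78.69° + 45.00°) = -58.31°

At ω = 49 rad/s:
zero (1 + j49·0.25) = 1 + j12.25 → |·| ≈ 12.291, ∠ ≈ 85.33°
zero (1 + j49·0.05) = 1 + j2.45 → |·| ≈ 2.6462, ∠ ≈ 67.80°
pole (1 + j49·1) = 1 + j49 → |·| ≈ 49.01, ∠ ≈ 88.83°
pole (1 + j49·0.2) = 1 + j9.8 → |·| ≈ 9.8509, ∠ ≈ 84.17°
|H| = 320 · 12.291 · 2.6462 / (49.01 · 9.8509) ≈ 21.558
Gain = 20 log₁₀(21.558) ≈ 26.67 dB
∠H = (85.33° + 67.80°) − (88.83° + 84.17°) = -19.87°

ω = 5: 37.3 dB, -58.3°; ω = 49: 26.7 dB, -19.9°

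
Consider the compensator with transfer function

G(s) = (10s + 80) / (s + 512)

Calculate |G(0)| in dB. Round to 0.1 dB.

G(0) = 80 / 512 = 0.15625
20 log₁₀(0.15625) ≈ -16.12 dB

-16.1 dB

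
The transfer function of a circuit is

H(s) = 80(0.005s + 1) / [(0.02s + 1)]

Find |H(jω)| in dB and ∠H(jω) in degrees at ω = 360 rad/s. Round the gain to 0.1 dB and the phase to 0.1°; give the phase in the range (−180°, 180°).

27.1 dB, -21.1°

At ω = 360 rad/s:
zero (1 + j360·0.005) = 1 + j1.8 → |·| ≈ 2.0591, ∠ ≈ 60.95°
pole (1 + j360·0.02) = 1 + j7.2 → |·| ≈ 7.2691, ∠ ≈ 82.09°
|H| = 80 · 2.0591 / (7.2691) ≈ 22.661
Gain = 20 log₁₀(22.661) ≈ 27.11 dB
∠H = (60.95°) − (82.09°) = -21.14°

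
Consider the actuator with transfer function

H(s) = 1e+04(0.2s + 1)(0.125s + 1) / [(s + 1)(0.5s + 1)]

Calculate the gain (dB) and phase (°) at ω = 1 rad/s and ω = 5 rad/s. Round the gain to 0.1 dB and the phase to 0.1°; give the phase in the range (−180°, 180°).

At ω = 1 rad/s:
zero (1 + j1·0.2) = 1 + j0.2 → |·| ≈ 1.0198, ∠ ≈ 11.31°
zero (1 + j1·0.125) = 1 + j0.125 → |·| ≈ 1.0078, ∠ ≈ 7.13°
pole (1 + j1·1) = 1 + j1 → |·| ≈ 1.4142, ∠ ≈ 45.00°
pole (1 + j1·0.5) = 1 + j0.5 → |·| ≈ 1.118, ∠ ≈ 26.57°
|H| = 1e+04 · 1.0198 · 1.0078 / (1.4142 · 1.118) ≈ 6500.3
Gain = 20 log₁₀(6500.3) ≈ 76.26 dB
∠H = (11.31° + 7.13°) − (45.00° + 26.57°) = -53.13°

At ω = 5 rad/s:
zero (1 + j5·0.2) = 1 + j1 → |·| ≈ 1.4142, ∠ ≈ 45.00°
zero (1 + j5·0.125) = 1 + j0.625 → |·| ≈ 1.1792, ∠ ≈ 32.01°
pole (1 + j5·1) = 1 + j5 → |·| ≈ 5.099, ∠ ≈ 78.69°
pole (1 + j5·0.5) = 1 + j2.5 → |·| ≈ 2.6926, ∠ ≈ 68.20°
|H| = 1e+04 · 1.4142 · 1.1792 / (5.099 · 2.6926) ≈ 1214.6
Gain = 20 log₁₀(1214.6) ≈ 61.69 dB
∠H = (45.00° + 32.01°) − (78.69° + 68.20°) = -69.88°

ω = 1: 76.3 dB, -53.1°; ω = 5: 61.7 dB, -69.9°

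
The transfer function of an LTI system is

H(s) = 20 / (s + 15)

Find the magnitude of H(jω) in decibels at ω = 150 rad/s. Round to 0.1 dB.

-17.5 dB

At s = jω = j150:
pole (s+15): 15 + j150 → |·| = √(15²+150²) = √22725 ≈ 150.75, ∠ = arctan(150/15) ≈ 84.29°
|H| = 20 / 150.75 ≈ 0.13267
Gain = 20 log₁₀(0.13267) ≈ -17.54 dB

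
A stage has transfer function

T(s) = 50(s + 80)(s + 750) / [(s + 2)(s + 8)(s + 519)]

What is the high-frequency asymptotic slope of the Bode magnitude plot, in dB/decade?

Each pole contributes −20 dB/decade at high frequency; each zero contributes +20 dB/decade.
Net: 2 zero(s) − 3 pole(s) → -20 dB/decade.

-20 dB/decade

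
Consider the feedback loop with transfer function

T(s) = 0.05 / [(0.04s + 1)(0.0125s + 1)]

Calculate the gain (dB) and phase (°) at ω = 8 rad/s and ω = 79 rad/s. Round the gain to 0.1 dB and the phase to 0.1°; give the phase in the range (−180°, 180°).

At ω = 8 rad/s:
pole (1 + j8·0.04) = 1 + j0.32 → |·| ≈ 1.05, ∠ ≈ 17.74°
pole (1 + j8·0.0125) = 1 + j0.1 → |·| ≈ 1.005, ∠ ≈ 5.71°
|T| = 0.05 · 1 / (1.05 · 1.005) ≈ 0.047382
Gain = 20 log₁₀(0.047382) ≈ -26.49 dB
∠T = (0°) − (17.74° + 5.71°) = -23.45°

At ω = 79 rad/s:
pole (1 + j79·0.04) = 1 + j3.16 → |·| ≈ 3.3145, ∠ ≈ 72.44°
pole (1 + j79·0.0125) = 1 + j0.9875 → |·| ≈ 1.4054, ∠ ≈ 44.64°
|T| = 0.05 · 1 / (3.3145 · 1.4054) ≈ 0.010734
Gain = 20 log₁₀(0.010734) ≈ -39.38 dB
∠T = (0°) − (72.44° + 44.64°) = -117.08°

ω = 8: -26.5 dB, -23.5°; ω = 79: -39.4 dB, -117.1°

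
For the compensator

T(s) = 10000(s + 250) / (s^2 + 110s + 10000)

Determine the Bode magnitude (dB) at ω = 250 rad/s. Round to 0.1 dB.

At s = jω = j250:
zero (s+250): 250 + j250 → |·| = √(250²+250²) = √125000 ≈ 353.55, ∠ = arctan(250/250) ≈ 45.00°
quadratic: (j250)² + 110·j250 + 10000 = -52500 + j27500 → |·| ≈ 59266, ∠ ≈ 152.35°
|T| = 10000 · 353.55 / 59266 ≈ 59.655
Gain = 20 log₁₀(59.655) ≈ 35.51 dB

35.5 dB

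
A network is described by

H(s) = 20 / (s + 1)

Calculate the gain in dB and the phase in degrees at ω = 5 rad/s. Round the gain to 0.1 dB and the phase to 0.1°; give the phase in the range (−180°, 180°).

11.9 dB, -78.7°

At s = jω = j5:
pole (s+1): 1 + j5 → |·| = √(1²+5²) = √26 ≈ 5.099, ∠ = arctan(5/1) ≈ 78.69°
|H| = 20 / 5.099 ≈ 3.9223
Gain = 20 log₁₀(3.9223) ≈ 11.87 dB
∠H = 0.00° − 78.69° = -78.69°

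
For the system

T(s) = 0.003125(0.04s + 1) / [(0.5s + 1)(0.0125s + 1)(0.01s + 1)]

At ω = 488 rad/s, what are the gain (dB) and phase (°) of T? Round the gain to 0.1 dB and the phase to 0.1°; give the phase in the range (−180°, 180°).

At ω = 488 rad/s:
zero (1 + j488·0.04) = 1 + j19.52 → |·| ≈ 19.546, ∠ ≈ 87.07°
pole (1 + j488·0.5) = 1 + j244 → |·| ≈ 244, ∠ ≈ 89.77°
pole (1 + j488·0.0125) = 1 + j6.1 → |·| ≈ 6.1814, ∠ ≈ 80.69°
pole (1 + j488·0.01) = 1 + j4.88 → |·| ≈ 4.9814, ∠ ≈ 78.42°
|T| = 0.003125 · 19.546 / (244 · 6.1814 · 4.9814) ≈ 8.1298e-06
Gain = 20 log₁₀(8.1298e-06) ≈ -101.80 dB
∠T = (87.07°) − (89.77° + 80.69° + 78.42°) = -161.81°

-101.8 dB, -161.8°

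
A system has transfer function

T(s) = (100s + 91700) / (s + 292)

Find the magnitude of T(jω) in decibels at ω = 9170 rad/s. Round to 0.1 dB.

Substitute s = j9170:
Numerator: 100(j9170) + 91700 = 91700 + j917000
Denominator: (j9170) + 292 = 292 + j9170
|N| = √(91700² + 917000²) ≈ 9.2157e+05, ∠N ≈ 84.29°
|D| = √(292² + 9170²) ≈ 9174.6, ∠D ≈ 88.18°
|T| = 9.2157e+05 / 9174.6 ≈ 100.45
Gain = 20 log₁₀(100.45) ≈ 40.04 dB

40.0 dB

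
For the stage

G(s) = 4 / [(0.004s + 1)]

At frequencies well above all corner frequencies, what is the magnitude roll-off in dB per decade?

-20 dB/decade

Each pole contributes −20 dB/decade at high frequency; each zero contributes +20 dB/decade.
Net: 0 zero(s) − 1 pole(s) → -20 dB/decade.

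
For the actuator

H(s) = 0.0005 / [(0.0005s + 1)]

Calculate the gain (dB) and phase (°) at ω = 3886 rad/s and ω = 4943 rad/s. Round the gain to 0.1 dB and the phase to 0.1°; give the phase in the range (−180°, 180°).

At ω = 3886 rad/s:
pole (1 + j3886·0.0005) = 1 + j1.943 → |·| ≈ 2.1852, ∠ ≈ 62.77°
|H| = 0.0005 · 1 / (2.1852) ≈ 0.00022881
Gain = 20 log₁₀(0.00022881) ≈ -72.81 dB
∠H = (0°) − (62.77°) = -62.77°

At ω = 4943 rad/s:
pole (1 + j4943·0.0005) = 1 + j2.4715 → |·| ≈ 2.6661, ∠ ≈ 67.97°
|H| = 0.0005 · 1 / (2.6661) ≈ 0.00018754
Gain = 20 log₁₀(0.00018754) ≈ -74.54 dB
∠H = (0°) − (67.97°) = -67.97°

ω = 3886: -72.8 dB, -62.8°; ω = 4943: -74.5 dB, -68.0°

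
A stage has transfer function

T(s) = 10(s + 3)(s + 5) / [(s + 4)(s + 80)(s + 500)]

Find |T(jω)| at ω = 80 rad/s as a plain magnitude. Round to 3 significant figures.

At s = jω = j80:
zero (s+3): 3 + j80 → |·| = √(3²+80²) = √6409 ≈ 80.056, ∠ = arctan(80/3) ≈ 87.85°
zero (s+5): 5 + j80 → |·| = √(5²+80²) = √6425 ≈ 80.156, ∠ = arctan(80/5) ≈ 86.42°
pole (s+4): 4 + j80 → |·| = √(4²+80²) = √6416 ≈ 80.1, ∠ = arctan(80/4) ≈ 87.14°
pole (s+80): 80 + j80 → |·| = √(80²+80²) = √12800 ≈ 113.14, ∠ = arctan(80/80) ≈ 45.00°
pole (s+500): 500 + j80 → |·| = √(500²+80²) = √256400 ≈ 506.36, ∠ = arctan(80/500) ≈ 9.09°
|T| = 10 · 6417 / 4.5889e+06 ≈ 0.013984

0.0140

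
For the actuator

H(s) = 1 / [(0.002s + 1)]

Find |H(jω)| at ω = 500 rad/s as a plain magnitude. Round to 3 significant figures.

0.707

At ω = 500 rad/s:
pole (1 + j500·0.002) = 1 + j1 → |·| ≈ 1.4142, ∠ ≈ 45.00°
|H| = 1 · 1 / (1.4142) ≈ 0.70711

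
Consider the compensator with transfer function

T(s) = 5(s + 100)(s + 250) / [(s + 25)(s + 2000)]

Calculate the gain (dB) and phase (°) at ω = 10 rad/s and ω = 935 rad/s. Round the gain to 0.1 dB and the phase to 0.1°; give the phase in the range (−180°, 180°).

At s = jω = j10:
zero (s+100): 100 + j10 → |·| = √(100²+10²) = √10100 ≈ 100.5, ∠ = arctan(10/100) ≈ 5.71°
zero (s+250): 250 + j10 → |·| = √(250²+10²) = √62600 ≈ 250.2, ∠ = arctan(10/250) ≈ 2.29°
pole (s+25): 25 + j10 → |·| = √(25²+10²) = √725 ≈ 26.926, ∠ = arctan(10/25) ≈ 21.80°
pole (s+2000): 2000 + j10 → |·| = √(2000²+10²) = √4000100 ≈ 2000, ∠ = arctan(10/2000) ≈ 0.29°
|T| = 5 · 25145 / 53852 ≈ 2.3346
Gain = 20 log₁₀(2.3346) ≈ 7.36 dB
∠T = 8.00° − 22.09° = -14.09°

At s = jω = j935:
zero (s+100): 100 + j935 → |·| = √(100²+935²) = √884225 ≈ 940.33, ∠ = arctan(935/100) ≈ 83.90°
zero (s+250): 250 + j935 → |·| = √(250²+935²) = √936725 ≈ 967.85, ∠ = arctan(935/250) ≈ 75.03°
pole (s+25): 25 + j935 → |·| = √(25²+935²) = √874850 ≈ 935.33, ∠ = arctan(935/25) ≈ 88.47°
pole (s+2000): 2000 + j935 → |·| = √(2000²+935²) = √4874225 ≈ 2207.8, ∠ = arctan(935/2000) ≈ 25.06°
|T| = 5 · 9.101e+05 / 2.065e+06 ≈ 2.2036
Gain = 20 log₁₀(2.2036) ≈ 6.86 dB
∠T = 158.93° − 113.53° = 45.40°

ω = 10: 7.4 dB, -14.1°; ω = 935: 6.9 dB, 45.4°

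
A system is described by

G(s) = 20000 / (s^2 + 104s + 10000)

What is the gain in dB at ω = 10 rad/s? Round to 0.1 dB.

At s = jω = j10:
quadratic: (j10)² + 104·j10 + 10000 = 9900 + j1040 → |·| ≈ 9954.5, ∠ ≈ 6.00°
|G| = 20000 / 9954.5 ≈ 2.0091
Gain = 20 log₁₀(2.0091) ≈ 6.06 dB

6.1 dB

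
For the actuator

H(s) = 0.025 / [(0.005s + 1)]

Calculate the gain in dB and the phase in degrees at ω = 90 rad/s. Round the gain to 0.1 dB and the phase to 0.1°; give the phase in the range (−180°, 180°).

-32.8 dB, -24.2°

At ω = 90 rad/s:
pole (1 + j90·0.005) = 1 + j0.45 → |·| ≈ 1.0966, ∠ ≈ 24.23°
|H| = 0.025 · 1 / (1.0966) ≈ 0.022798
Gain = 20 log₁₀(0.022798) ≈ -32.84 dB
∠H = (0°) − (24.23°) = -24.23°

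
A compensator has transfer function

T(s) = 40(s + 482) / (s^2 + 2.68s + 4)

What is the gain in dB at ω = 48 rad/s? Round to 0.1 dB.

18.5 dB

At s = jω = j48:
zero (s+482): 482 + j48 → |·| = √(482²+48²) = √234628 ≈ 484.38, ∠ = arctan(48/482) ≈ 5.69°
quadratic: (j48)² + 2.68·j48 + 4 = -2300 + j128.64 → |·| ≈ 2303.6, ∠ ≈ 176.80°
|T| = 40 · 484.38 / 2303.6 ≈ 8.4108
Gain = 20 log₁₀(8.4108) ≈ 18.50 dB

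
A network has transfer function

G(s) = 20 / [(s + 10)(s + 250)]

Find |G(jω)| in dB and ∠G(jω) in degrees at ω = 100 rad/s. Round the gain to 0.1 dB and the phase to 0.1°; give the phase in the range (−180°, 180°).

-62.6 dB, -106.1°

At s = jω = j100:
pole (s+10): 10 + j100 → |·| = √(10²+100²) = √10100 ≈ 100.5, ∠ = arctan(100/10) ≈ 84.29°
pole (s+250): 250 + j100 → |·| = √(250²+100²) = √72500 ≈ 269.26, ∠ = arctan(100/250) ≈ 21.80°
|G| = 20 / 27061 ≈ 0.00073907
Gain = 20 log₁₀(0.00073907) ≈ -62.63 dB
∠G = 0.00° − 106.09° = -106.09°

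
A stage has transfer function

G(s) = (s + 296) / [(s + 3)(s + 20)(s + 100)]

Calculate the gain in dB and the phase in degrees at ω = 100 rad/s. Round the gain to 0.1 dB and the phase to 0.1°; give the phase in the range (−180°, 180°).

At s = jω = j100:
zero (s+296): 296 + j100 → |·| = √(296²+100²) = √97616 ≈ 312.44, ∠ = arctan(100/296) ≈ 18.67°
pole (s+3): 3 + j100 → |·| = √(3²+100²) = √10009 ≈ 100.04, ∠ = arctan(100/3) ≈ 88.28°
pole (s+20): 20 + j100 → |·| = √(20²+100²) = √10400 ≈ 101.98, ∠ = arctan(100/20) ≈ 78.69°
pole (s+100): 100 + j100 → |·| = √(100²+100²) = √20000 ≈ 141.42, ∠ = arctan(100/100) ≈ 45.00°
|G| = 1 · 312.44 / 1.4428e+06 ≈ 0.00021655
Gain = 20 log₁₀(0.00021655) ≈ -73.29 dB
∠G = 18.67° − 211.97° = -193.30° ≡ 166.70° (principal value)

-73.3 dB, 166.7°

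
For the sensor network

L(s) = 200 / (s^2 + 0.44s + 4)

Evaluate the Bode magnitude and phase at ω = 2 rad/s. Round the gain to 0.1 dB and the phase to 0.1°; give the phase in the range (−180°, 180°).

47.1 dB, -90.0°

At s = jω = j2:
quadratic: (j2)² + 0.44·j2 + 4 = 0 + j0.88 → |·| ≈ 0.88, ∠ ≈ 90.00°
|L| = 200 / 0.88 ≈ 227.27
Gain = 20 log₁₀(227.27) ≈ 47.13 dB
∠L = 0.00° − 90.00° = -90.00°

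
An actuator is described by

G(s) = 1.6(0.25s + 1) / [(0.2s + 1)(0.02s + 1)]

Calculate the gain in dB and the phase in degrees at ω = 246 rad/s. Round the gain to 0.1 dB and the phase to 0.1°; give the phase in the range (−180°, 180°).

At ω = 246 rad/s:
zero (1 + j246·0.25) = 1 + j61.5 → |·| ≈ 61.508, ∠ ≈ 89.07°
pole (1 + j246·0.2) = 1 + j49.2 → |·| ≈ 49.21, ∠ ≈ 88.84°
pole (1 + j246·0.02) = 1 + j4.92 → |·| ≈ 5.0206, ∠ ≈ 78.51°
|G| = 1.6 · 61.508 / (49.21 · 5.0206) ≈ 0.39833
Gain = 20 log₁₀(0.39833) ≈ -8.00 dB
∠G = (89.07°) − (88.84° + 78.51°) = -78.28°

-8.0 dB, -78.3°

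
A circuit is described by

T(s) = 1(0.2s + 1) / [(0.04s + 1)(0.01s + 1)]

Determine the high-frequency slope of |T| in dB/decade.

Each pole contributes −20 dB/decade at high frequency; each zero contributes +20 dB/decade.
Net: 1 zero(s) − 2 pole(s) → -20 dB/decade.

-20 dB/decade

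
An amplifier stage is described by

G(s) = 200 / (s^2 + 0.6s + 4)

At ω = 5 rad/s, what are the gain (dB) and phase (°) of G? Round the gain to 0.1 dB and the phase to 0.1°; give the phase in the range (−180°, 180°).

19.5 dB, -171.9°

At s = jω = j5:
quadratic: (j5)² + 0.6·j5 + 4 = -21 + j3 → |·| ≈ 21.213, ∠ ≈ 171.87°
|G| = 200 / 21.213 ≈ 9.4282
Gain = 20 log₁₀(9.4282) ≈ 19.49 dB
∠G = 0.00° − 171.87° = -171.87°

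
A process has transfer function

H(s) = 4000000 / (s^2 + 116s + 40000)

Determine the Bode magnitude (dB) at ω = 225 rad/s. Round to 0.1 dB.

At s = jω = j225:
quadratic: (j225)² + 116·j225 + 40000 = -10625 + j26100 → |·| ≈ 28180, ∠ ≈ 112.15°
|H| = 4000000 / 28180 ≈ 141.94
Gain = 20 log₁₀(141.94) ≈ 43.04 dB

43.0 dB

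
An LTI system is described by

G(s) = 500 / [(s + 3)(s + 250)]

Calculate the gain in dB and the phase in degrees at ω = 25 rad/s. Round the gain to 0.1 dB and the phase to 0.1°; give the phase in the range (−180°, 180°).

At s = jω = j25:
pole (s+3): 3 + j25 → |·| = √(3²+25²) = √634 ≈ 25.179, ∠ = arctan(25/3) ≈ 83.16°
pole (s+250): 250 + j25 → |·| = √(250²+25²) = √63125 ≈ 251.25, ∠ = arctan(25/250) ≈ 5.71°
|G| = 500 / 6326.2 ≈ 0.079036
Gain = 20 log₁₀(0.079036) ≈ -22.04 dB
∠G = 0.00° − 88.87° = -88.87°

-22.0 dB, -88.9°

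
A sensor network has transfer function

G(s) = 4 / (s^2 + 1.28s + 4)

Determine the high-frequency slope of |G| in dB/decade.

Each pole contributes −20 dB/decade at high frequency; each zero contributes +20 dB/decade.
Net: 0 zero(s) − 2 pole(s) → -40 dB/decade.

-40 dB/decade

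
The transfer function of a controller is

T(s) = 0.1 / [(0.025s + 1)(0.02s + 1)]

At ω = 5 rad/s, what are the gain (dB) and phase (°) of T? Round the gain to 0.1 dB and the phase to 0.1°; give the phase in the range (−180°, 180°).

At ω = 5 rad/s:
pole (1 + j5·0.025) = 1 + j0.125 → |·| ≈ 1.0078, ∠ ≈ 7.13°
pole (1 + j5·0.02) = 1 + j0.1 → |·| ≈ 1.005, ∠ ≈ 5.71°
|T| = 0.1 · 1 / (1.0078 · 1.005) ≈ 0.098732
Gain = 20 log₁₀(0.098732) ≈ -20.11 dB
∠T = (0°) − (7.13° + 5.71°) = -12.84°

-20.1 dB, -12.8°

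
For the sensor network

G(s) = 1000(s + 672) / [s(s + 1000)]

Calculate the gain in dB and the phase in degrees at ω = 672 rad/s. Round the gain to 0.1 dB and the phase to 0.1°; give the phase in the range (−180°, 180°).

1.4 dB, -78.9°

At s = jω = j672:
zero (s+672): 672 + j672 → |·| = √(672²+672²) = √903168 ≈ 950.35, ∠ = arctan(672/672) ≈ 45.00°
pole (s+1000): 1000 + j672 → |·| = √(1000²+672²) = √1451584 ≈ 1204.8, ∠ = arctan(672/1000) ≈ 33.90°
pole at origin: |s| = 672, ∠ = 90.00° (in denominator)
|G| = 1000 · 950.35 / 8.0963e+05 ≈ 1.1738
Gain = 20 log₁₀(1.1738) ≈ 1.39 dB
∠G = 45.00° − 123.90° = -78.90°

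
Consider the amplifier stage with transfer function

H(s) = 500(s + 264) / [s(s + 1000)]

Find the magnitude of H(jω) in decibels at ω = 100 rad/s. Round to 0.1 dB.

3.0 dB

At s = jω = j100:
zero (s+264): 264 + j100 → |·| = √(264²+100²) = √79696 ≈ 282.3, ∠ = arctan(100/264) ≈ 20.75°
pole (s+1000): 1000 + j100 → |·| = √(1000²+100²) = √1010000 ≈ 1005, ∠ = arctan(100/1000) ≈ 5.71°
pole at origin: |s| = 100, ∠ = 90.00° (in denominator)
|H| = 500 · 282.3 / 1.005e+05 ≈ 1.4045
Gain = 20 log₁₀(1.4045) ≈ 2.95 dB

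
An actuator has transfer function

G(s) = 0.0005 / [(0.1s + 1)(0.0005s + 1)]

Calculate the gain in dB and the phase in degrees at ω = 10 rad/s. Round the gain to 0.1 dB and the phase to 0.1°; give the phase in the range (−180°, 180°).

-69.0 dB, -45.3°

At ω = 10 rad/s:
pole (1 + j10·0.1) = 1 + j1 → |·| ≈ 1.4142, ∠ ≈ 45.00°
pole (1 + j10·0.0005) = 1 + j0.005 → |·| ≈ 1, ∠ ≈ 0.29°
|G| = 0.0005 · 1 / (1.4142 · 1) ≈ 0.00035356
Gain = 20 log₁₀(0.00035356) ≈ -69.03 dB
∠G = (0°) − (45.00° + 0.29°) = -45.29°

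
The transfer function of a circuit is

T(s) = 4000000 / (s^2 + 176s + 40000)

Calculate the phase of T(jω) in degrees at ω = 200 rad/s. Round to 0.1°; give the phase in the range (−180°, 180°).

At s = jω = j200:
quadratic: (j200)² + 176·j200 + 40000 = 0 + j35200 → |·| ≈ 35200, ∠ ≈ 90.00°
∠T = 0.00° − 90.00° = -90.00°

-90.0°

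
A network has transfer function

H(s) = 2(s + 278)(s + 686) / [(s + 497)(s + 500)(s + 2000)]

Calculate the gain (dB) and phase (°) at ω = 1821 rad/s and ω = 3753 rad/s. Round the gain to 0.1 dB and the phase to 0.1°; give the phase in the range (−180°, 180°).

ω = 1821: -62.6 dB, -41.0°; ω = 3753: -66.5 dB, -61.4°

At s = jω = j1821:
zero (s+278): 278 + j1821 → |·| = √(278²+1821²) = √3393325 ≈ 1842.1, ∠ = arctan(1821/278) ≈ 81.32°
zero (s+686): 686 + j1821 → |·| = √(686²+1821²) = √3786637 ≈ 1945.9, ∠ = arctan(1821/686) ≈ 69.36°
pole (s+497): 497 + j1821 → |·| = √(497²+1821²) = √3563050 ≈ 1887.6, ∠ = arctan(1821/497) ≈ 74.73°
pole (s+500): 500 + j1821 → |·| = √(500²+1821²) = √3566041 ≈ 1888.4, ∠ = arctan(1821/500) ≈ 74.65°
pole (s+2000): 2000 + j1821 → |·| = √(2000²+1821²) = √7316041 ≈ 2704.8, ∠ = arctan(1821/2000) ≈ 42.32°
|H| = 2 · 3.5845e+06 / 9.6414e+09 ≈ 0.00074356
Gain = 20 log₁₀(0.00074356) ≈ -62.57 dB
∠H = 150.68° − 191.70° = -41.02°

At s = jω = j3753:
zero (s+278): 278 + j3753 → |·| = √(278²+3753²) = √14162293 ≈ 3763.3, ∠ = arctan(3753/278) ≈ 85.76°
zero (s+686): 686 + j3753 → |·| = √(686²+3753²) = √14555605 ≈ 3815.2, ∠ = arctan(3753/686) ≈ 79.64°
pole (s+497): 497 + j3753 → |·| = √(497²+3753²) = √14332018 ≈ 3785.8, ∠ = arctan(3753/497) ≈ 82.46°
pole (s+500): 500 + j3753 → |·| = √(500²+3753²) = √14335009 ≈ 3786.2, ∠ = arctan(3753/500) ≈ 82.41°
pole (s+2000): 2000 + j3753 → |·| = √(2000²+3753²) = √18085009 ≈ 4252.6, ∠ = arctan(3753/2000) ≈ 61.95°
|H| = 2 · 1.4358e+07 / 6.0956e+10 ≈ 0.00047109
Gain = 20 log₁₀(0.00047109) ≈ -66.54 dB
∠H = 165.40° − 226.82° = -61.42°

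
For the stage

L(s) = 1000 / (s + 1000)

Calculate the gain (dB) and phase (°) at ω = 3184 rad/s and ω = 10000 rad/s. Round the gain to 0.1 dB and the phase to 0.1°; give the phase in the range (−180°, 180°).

ω = 3184: -10.5 dB, -72.6°; ω = 10000: -20.0 dB, -84.3°

Substitute s = j3184:
Numerator: 1000 = 1000 + j0
Denominator: (j3184) + 1000 = 1000 + j3184
|N| = √(1000² + 0²) ≈ 1000, ∠N ≈ 0.00°
|D| = √(1000² + 3184²) ≈ 3337.3, ∠D ≈ 72.56°
|L| = 1000 / 3337.3 ≈ 0.29964
Gain = 20 log₁₀(0.29964) ≈ -10.47 dB
∠L = 0.00° − 72.56° = -72.56°

Substitute s = j10000:
Numerator: 1000 = 1000 + j0
Denominator: (j10000) + 1000 = 1000 + j10000
|N| = √(1000² + 0²) ≈ 1000, ∠N ≈ 0.00°
|D| = √(1000² + 10000²) ≈ 10050, ∠D ≈ 84.29°
|L| = 1000 / 10050 ≈ 0.099502
Gain = 20 log₁₀(0.099502) ≈ -20.04 dB
∠L = 0.00° − 84.29° = -84.29°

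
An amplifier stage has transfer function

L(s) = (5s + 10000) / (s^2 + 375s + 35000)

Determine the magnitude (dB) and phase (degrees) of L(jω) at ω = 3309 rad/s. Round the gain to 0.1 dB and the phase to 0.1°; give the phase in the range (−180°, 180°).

-55.1 dB, -114.7°

Substitute s = j3309:
Numerator: 5(j3309) + 10000 = 10000 + j16545
Denominator: (j3309)^2 + 375(j3309) + 35000 = -10914481 + j1240875
|N| = √(10000² + 16545²) ≈ 19332, ∠N ≈ 58.85°
|D| = √(10914481² + 1240875²) ≈ 1.0985e+07, ∠D ≈ 173.51°
|L| = 19332 / 1.0985e+07 ≈ 0.0017599
Gain = 20 log₁₀(0.0017599) ≈ -55.09 dB
∠L = 58.85° − 173.51° = -114.66°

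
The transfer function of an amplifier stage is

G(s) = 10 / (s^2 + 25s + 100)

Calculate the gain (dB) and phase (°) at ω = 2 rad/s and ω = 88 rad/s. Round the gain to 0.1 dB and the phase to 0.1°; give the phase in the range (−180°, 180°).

ω = 2: -20.7 dB, -27.5°; ω = 88: -58.0 dB, -163.9°

Substitute s = j2:
Numerator: 10 = 10 + j0
Denominator: (j2)^2 + 25(j2) + 100 = 96 + j50
|N| = √(10² + 0²) ≈ 10, ∠N ≈ 0.00°
|D| = √(96² + 50²) ≈ 108.24, ∠D ≈ 27.51°
|G| = 10 / 108.24 ≈ 0.092387
Gain = 20 log₁₀(0.092387) ≈ -20.69 dB
∠G = 0.00° − 27.51° = -27.51°

Substitute s = j88:
Numerator: 10 = 10 + j0
Denominator: (j88)^2 + 25(j88) + 100 = -7644 + j2200
|N| = √(10² + 0²) ≈ 10, ∠N ≈ 0.00°
|D| = √(7644² + 2200²) ≈ 7954.3, ∠D ≈ 163.94°
|G| = 10 / 7954.3 ≈ 0.0012572
Gain = 20 log₁₀(0.0012572) ≈ -58.01 dB
∠G = 0.00° − 163.94° = -163.94°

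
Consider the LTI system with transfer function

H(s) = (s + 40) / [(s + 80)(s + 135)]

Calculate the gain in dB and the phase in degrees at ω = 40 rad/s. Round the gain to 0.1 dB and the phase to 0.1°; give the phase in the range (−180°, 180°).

At s = jω = j40:
zero (s+40): 40 + j40 → |·| = √(40²+40²) = √3200 ≈ 56.569, ∠ = arctan(40/40) ≈ 45.00°
pole (s+80): 80 + j40 → |·| = √(80²+40²) = √8000 ≈ 89.443, ∠ = arctan(40/80) ≈ 26.57°
pole (s+135): 135 + j40 → |·| = √(135²+40²) = √19825 ≈ 140.8, ∠ = arctan(40/135) ≈ 16.50°
|H| = 1 · 56.569 / 12594 ≈ 0.0044917
Gain = 20 log₁₀(0.0044917) ≈ -46.95 dB
∠H = 45.00° − 43.07° = 1.93°

-47.0 dB, 1.9°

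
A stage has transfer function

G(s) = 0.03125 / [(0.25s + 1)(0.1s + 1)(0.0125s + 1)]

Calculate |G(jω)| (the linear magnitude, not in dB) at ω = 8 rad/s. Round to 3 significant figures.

0.0109

At ω = 8 rad/s:
pole (1 + j8·0.25) = 1 + j2 → |·| ≈ 2.2361, ∠ ≈ 63.43°
pole (1 + j8·0.1) = 1 + j0.8 → |·| ≈ 1.2806, ∠ ≈ 38.66°
pole (1 + j8·0.0125) = 1 + j0.1 → |·| ≈ 1.005, ∠ ≈ 5.71°
|G| = 0.03125 · 1 / (2.2361 · 1.2806 · 1.005) ≈ 0.010859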